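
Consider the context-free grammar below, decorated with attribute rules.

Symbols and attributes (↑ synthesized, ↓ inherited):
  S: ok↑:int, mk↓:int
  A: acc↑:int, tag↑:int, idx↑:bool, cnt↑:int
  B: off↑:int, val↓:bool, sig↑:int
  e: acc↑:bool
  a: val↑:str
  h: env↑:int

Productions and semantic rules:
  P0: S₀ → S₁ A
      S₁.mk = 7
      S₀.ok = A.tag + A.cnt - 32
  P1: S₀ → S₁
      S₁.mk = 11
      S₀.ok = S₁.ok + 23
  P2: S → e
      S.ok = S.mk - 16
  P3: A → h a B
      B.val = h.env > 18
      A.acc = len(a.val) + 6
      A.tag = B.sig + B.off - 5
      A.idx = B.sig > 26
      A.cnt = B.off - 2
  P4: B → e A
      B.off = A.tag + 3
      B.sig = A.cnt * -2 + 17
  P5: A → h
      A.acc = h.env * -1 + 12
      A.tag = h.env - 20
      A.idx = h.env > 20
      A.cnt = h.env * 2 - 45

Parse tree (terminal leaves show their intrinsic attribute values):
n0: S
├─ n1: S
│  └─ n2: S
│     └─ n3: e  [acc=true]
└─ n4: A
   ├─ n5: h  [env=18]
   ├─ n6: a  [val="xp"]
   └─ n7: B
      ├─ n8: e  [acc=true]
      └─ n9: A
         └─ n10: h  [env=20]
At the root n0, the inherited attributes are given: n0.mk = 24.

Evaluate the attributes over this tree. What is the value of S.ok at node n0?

1. n0.mk = 24  [given at root]
2. n1.mk = 7  [7]
3. n2.mk = 11  [11]
4. n3.acc = true  [terminal]
5. n2.ok = -5  [S.mk - 16]
6. n1.ok = 18  [S₁.ok + 23]
7. n5.env = 18  [terminal]
8. n6.val = "xp"  [terminal]
9. n7.val = false  [h.env > 18]
10. n8.acc = true  [terminal]
11. n10.env = 20  [terminal]
12. n9.acc = -8  [h.env * -1 + 12]
13. n9.tag = 0  [h.env - 20]
14. n9.idx = false  [h.env > 20]
15. n9.cnt = -5  [h.env * 2 - 45]
16. n7.off = 3  [A.tag + 3]
17. n7.sig = 27  [A.cnt * -2 + 17]
18. n4.acc = 8  [len(a.val) + 6]
19. n4.tag = 25  [B.sig + B.off - 5]
20. n4.idx = true  [B.sig > 26]
21. n4.cnt = 1  [B.off - 2]
22. n0.ok = -6  [A.tag + A.cnt - 32]

-6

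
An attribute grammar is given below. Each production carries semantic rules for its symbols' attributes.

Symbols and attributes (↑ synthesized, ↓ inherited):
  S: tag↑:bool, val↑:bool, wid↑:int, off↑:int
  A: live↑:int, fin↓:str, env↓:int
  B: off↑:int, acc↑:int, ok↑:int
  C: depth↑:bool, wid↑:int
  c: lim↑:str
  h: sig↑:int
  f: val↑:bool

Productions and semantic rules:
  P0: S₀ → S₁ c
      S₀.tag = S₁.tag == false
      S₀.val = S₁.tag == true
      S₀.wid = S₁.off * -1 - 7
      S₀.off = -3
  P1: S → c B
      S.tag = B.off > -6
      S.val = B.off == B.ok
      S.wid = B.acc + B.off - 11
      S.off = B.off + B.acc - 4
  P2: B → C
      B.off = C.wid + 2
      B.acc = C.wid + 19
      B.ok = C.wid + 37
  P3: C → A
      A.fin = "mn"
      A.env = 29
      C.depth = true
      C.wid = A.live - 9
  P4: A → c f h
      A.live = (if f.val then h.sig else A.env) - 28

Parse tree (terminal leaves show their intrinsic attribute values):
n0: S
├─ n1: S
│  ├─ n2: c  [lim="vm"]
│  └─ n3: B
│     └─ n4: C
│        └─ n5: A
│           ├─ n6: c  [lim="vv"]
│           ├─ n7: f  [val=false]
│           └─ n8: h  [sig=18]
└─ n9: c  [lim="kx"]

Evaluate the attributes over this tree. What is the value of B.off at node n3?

1. n2.lim = "vm"  [terminal]
2. n5.fin = "mn"  ["mn"]
3. n5.env = 29  [29]
4. n6.lim = "vv"  [terminal]
5. n7.val = false  [terminal]
6. n8.sig = 18  [terminal]
7. n5.live = 1  [(if f.val then h.sig else A.env) - 28]
8. n4.depth = true  [true]
9. n4.wid = -8  [A.live - 9]
10. n3.off = -6  [C.wid + 2]
11. n3.acc = 11  [C.wid + 19]
12. n3.ok = 29  [C.wid + 37]
13. n1.tag = false  [B.off > -6]
14. n1.val = false  [B.off == B.ok]
15. n1.wid = -6  [B.acc + B.off - 11]
16. n1.off = 1  [B.off + B.acc - 4]
17. n9.lim = "kx"  [terminal]
18. n0.tag = true  [S₁.tag == false]
19. n0.val = false  [S₁.tag == true]
20. n0.wid = -8  [S₁.off * -1 - 7]
21. n0.off = -3  [-3]

-6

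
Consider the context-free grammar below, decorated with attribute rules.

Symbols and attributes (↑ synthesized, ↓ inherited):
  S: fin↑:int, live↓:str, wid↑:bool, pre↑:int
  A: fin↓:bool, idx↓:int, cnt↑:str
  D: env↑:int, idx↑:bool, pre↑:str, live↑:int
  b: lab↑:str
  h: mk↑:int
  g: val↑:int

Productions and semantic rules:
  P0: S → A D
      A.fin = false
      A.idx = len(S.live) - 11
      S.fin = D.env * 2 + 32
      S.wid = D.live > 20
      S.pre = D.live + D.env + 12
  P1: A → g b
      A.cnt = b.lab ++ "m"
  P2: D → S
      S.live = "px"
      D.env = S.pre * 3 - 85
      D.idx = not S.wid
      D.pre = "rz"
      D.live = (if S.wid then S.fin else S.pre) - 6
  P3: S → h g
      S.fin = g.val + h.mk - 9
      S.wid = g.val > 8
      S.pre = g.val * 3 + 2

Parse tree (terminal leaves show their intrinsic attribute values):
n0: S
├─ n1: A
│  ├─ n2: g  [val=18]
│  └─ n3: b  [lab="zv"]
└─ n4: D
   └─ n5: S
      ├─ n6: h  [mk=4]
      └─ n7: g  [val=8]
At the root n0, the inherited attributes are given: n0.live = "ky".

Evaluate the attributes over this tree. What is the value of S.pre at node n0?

1. n0.live = "ky"  [given at root]
2. n1.fin = false  [false]
3. n1.idx = -9  [len(S.live) - 11]
4. n2.val = 18  [terminal]
5. n3.lab = "zv"  [terminal]
6. n1.cnt = "zvm"  [b.lab ++ "m"]
7. n5.live = "px"  ["px"]
8. n6.mk = 4  [terminal]
9. n7.val = 8  [terminal]
10. n5.fin = 3  [g.val + h.mk - 9]
11. n5.wid = false  [g.val > 8]
12. n5.pre = 26  [g.val * 3 + 2]
13. n4.env = -7  [S.pre * 3 - 85]
14. n4.idx = true  [not S.wid]
15. n4.pre = "rz"  ["rz"]
16. n4.live = 20  [(if S.wid then S.fin else S.pre) - 6]
17. n0.fin = 18  [D.env * 2 + 32]
18. n0.wid = false  [D.live > 20]
19. n0.pre = 25  [D.live + D.env + 12]

25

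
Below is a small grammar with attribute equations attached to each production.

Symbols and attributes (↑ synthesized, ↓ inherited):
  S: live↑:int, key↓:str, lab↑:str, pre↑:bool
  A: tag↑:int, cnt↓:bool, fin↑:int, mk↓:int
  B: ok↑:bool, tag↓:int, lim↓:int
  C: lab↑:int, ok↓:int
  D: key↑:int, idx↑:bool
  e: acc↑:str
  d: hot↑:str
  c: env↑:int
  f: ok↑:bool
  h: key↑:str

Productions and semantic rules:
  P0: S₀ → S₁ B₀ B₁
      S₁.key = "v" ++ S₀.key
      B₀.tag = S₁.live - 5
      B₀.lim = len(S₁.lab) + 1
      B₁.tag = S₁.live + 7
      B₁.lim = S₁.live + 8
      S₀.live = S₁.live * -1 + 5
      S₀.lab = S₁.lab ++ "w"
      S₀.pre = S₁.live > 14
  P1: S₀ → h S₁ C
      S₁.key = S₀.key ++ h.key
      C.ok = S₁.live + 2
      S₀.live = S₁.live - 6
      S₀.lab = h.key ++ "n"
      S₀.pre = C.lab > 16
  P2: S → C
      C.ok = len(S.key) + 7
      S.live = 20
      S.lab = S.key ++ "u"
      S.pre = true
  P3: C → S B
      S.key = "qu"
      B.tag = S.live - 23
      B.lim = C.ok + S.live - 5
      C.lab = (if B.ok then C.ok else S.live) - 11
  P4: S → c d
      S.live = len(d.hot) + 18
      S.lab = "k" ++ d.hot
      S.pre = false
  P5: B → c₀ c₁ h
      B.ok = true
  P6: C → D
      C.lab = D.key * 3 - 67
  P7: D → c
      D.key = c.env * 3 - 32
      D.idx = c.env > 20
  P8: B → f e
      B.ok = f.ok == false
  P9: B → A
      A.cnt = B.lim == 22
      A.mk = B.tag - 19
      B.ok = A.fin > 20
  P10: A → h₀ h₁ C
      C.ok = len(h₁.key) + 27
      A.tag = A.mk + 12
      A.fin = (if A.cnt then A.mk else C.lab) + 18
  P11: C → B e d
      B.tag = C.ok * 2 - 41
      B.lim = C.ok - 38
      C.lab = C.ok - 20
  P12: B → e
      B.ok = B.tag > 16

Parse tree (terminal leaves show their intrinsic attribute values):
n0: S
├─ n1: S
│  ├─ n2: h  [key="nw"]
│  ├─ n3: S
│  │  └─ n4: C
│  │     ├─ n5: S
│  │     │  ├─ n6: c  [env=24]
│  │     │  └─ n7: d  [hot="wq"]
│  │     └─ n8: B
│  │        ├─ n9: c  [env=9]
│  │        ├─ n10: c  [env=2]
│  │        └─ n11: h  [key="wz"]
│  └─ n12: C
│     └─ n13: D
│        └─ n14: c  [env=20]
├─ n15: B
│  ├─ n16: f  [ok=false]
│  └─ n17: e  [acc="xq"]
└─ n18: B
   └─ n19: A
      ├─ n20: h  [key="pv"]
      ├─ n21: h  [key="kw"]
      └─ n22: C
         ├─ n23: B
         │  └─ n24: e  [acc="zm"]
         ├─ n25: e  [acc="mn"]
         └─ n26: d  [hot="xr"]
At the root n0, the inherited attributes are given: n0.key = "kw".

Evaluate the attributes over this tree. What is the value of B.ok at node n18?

1. n0.key = "kw"  [given at root]
2. n1.key = "vkw"  ["v" ++ S₀.key]
3. n2.key = "nw"  [terminal]
4. n3.key = "vkwnw"  [S₀.key ++ h.key]
5. n4.ok = 12  [len(S.key) + 7]
6. n5.key = "qu"  ["qu"]
7. n6.env = 24  [terminal]
8. n7.hot = "wq"  [terminal]
9. n5.live = 20  [len(d.hot) + 18]
10. n5.lab = "kwq"  ["k" ++ d.hot]
11. n5.pre = false  [false]
12. n8.tag = -3  [S.live - 23]
13. n8.lim = 27  [C.ok + S.live - 5]
14. n9.env = 9  [terminal]
15. n10.env = 2  [terminal]
16. n11.key = "wz"  [terminal]
17. n8.ok = true  [true]
18. n4.lab = 1  [(if B.ok then C.ok else S.live) - 11]
19. n3.live = 20  [20]
20. n3.lab = "vkwnwu"  [S.key ++ "u"]
21. n3.pre = true  [true]
22. n12.ok = 22  [S₁.live + 2]
23. n14.env = 20  [terminal]
24. n13.key = 28  [c.env * 3 - 32]
25. n13.idx = false  [c.env > 20]
26. n12.lab = 17  [D.key * 3 - 67]
27. n1.live = 14  [S₁.live - 6]
28. n1.lab = "nwn"  [h.key ++ "n"]
29. n1.pre = true  [C.lab > 16]
30. n15.tag = 9  [S₁.live - 5]
31. n15.lim = 4  [len(S₁.lab) + 1]
32. n16.ok = false  [terminal]
33. n17.acc = "xq"  [terminal]
34. n15.ok = true  [f.ok == false]
35. n18.tag = 21  [S₁.live + 7]
36. n18.lim = 22  [S₁.live + 8]
37. n19.cnt = true  [B.lim == 22]
38. n19.mk = 2  [B.tag - 19]
39. n20.key = "pv"  [terminal]
40. n21.key = "kw"  [terminal]
41. n22.ok = 29  [len(h₁.key) + 27]
42. n23.tag = 17  [C.ok * 2 - 41]
43. n23.lim = -9  [C.ok - 38]
44. n24.acc = "zm"  [terminal]
45. n23.ok = true  [B.tag > 16]
46. n25.acc = "mn"  [terminal]
47. n26.hot = "xr"  [terminal]
48. n22.lab = 9  [C.ok - 20]
49. n19.tag = 14  [A.mk + 12]
50. n19.fin = 20  [(if A.cnt then A.mk else C.lab) + 18]
51. n18.ok = false  [A.fin > 20]
52. n0.live = -9  [S₁.live * -1 + 5]
53. n0.lab = "nwnw"  [S₁.lab ++ "w"]
54. n0.pre = false  [S₁.live > 14]

false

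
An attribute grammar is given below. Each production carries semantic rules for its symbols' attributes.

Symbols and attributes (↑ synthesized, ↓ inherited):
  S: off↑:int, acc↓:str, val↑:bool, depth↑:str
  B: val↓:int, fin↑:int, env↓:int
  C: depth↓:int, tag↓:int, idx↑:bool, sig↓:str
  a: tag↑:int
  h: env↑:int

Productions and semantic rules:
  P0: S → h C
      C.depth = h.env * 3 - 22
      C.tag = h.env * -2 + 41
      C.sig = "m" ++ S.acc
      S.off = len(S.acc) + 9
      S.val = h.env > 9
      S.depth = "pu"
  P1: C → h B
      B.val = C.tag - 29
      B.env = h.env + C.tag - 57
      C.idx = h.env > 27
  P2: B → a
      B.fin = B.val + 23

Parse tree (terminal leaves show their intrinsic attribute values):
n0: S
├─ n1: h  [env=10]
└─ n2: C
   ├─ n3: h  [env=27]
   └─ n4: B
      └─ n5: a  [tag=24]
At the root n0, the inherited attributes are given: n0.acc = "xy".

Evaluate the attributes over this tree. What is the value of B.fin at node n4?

1. n0.acc = "xy"  [given at root]
2. n1.env = 10  [terminal]
3. n2.depth = 8  [h.env * 3 - 22]
4. n2.tag = 21  [h.env * -2 + 41]
5. n2.sig = "mxy"  ["m" ++ S.acc]
6. n3.env = 27  [terminal]
7. n4.val = -8  [C.tag - 29]
8. n4.env = -9  [h.env + C.tag - 57]
9. n5.tag = 24  [terminal]
10. n4.fin = 15  [B.val + 23]
11. n2.idx = false  [h.env > 27]
12. n0.off = 11  [len(S.acc) + 9]
13. n0.val = true  [h.env > 9]
14. n0.depth = "pu"  ["pu"]

15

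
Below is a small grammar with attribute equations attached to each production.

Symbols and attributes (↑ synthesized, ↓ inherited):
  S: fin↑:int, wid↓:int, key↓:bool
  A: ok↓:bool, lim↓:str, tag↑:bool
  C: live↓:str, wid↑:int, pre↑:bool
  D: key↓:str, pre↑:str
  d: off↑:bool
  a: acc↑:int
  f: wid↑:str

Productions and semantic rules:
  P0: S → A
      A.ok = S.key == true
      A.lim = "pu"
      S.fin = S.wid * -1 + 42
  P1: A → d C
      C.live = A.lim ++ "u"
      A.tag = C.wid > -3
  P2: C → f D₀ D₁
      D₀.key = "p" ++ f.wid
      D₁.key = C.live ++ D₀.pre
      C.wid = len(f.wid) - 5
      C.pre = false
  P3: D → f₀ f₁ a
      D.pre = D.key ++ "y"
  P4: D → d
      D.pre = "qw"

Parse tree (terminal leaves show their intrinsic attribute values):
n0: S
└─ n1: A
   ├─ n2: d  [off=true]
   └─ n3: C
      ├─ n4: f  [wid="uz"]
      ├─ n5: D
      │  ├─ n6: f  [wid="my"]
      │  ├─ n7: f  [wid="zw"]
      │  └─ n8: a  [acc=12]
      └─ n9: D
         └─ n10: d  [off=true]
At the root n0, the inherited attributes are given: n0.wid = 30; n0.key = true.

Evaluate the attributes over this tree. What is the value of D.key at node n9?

"puupuzy"

1. n0.wid = 30  [given at root]
2. n0.key = true  [given at root]
3. n1.ok = true  [S.key == true]
4. n1.lim = "pu"  ["pu"]
5. n2.off = true  [terminal]
6. n3.live = "puu"  [A.lim ++ "u"]
7. n4.wid = "uz"  [terminal]
8. n5.key = "puz"  ["p" ++ f.wid]
9. n6.wid = "my"  [terminal]
10. n7.wid = "zw"  [terminal]
11. n8.acc = 12  [terminal]
12. n5.pre = "puzy"  [D.key ++ "y"]
13. n9.key = "puupuzy"  [C.live ++ D₀.pre]
14. n10.off = true  [terminal]
15. n9.pre = "qw"  ["qw"]
16. n3.wid = -3  [len(f.wid) - 5]
17. n3.pre = false  [false]
18. n1.tag = false  [C.wid > -3]
19. n0.fin = 12  [S.wid * -1 + 42]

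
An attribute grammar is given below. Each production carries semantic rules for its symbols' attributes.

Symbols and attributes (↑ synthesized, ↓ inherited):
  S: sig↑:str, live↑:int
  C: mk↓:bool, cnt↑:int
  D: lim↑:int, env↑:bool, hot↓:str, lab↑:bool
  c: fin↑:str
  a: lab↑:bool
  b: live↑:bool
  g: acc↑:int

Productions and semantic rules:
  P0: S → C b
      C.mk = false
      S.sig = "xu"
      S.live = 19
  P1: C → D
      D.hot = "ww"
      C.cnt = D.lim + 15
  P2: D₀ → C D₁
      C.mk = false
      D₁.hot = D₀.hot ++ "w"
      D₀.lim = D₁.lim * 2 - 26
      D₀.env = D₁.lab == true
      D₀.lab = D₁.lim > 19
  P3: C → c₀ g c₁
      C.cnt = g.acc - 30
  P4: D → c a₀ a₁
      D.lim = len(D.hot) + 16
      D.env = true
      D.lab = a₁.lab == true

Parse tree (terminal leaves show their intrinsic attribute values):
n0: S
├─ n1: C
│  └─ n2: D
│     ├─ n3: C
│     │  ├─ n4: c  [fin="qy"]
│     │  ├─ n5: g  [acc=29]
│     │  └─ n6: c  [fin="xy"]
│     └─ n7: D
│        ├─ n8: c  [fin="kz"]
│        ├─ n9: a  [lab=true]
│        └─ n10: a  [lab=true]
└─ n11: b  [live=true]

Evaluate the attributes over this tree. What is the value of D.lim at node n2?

12

1. n1.mk = false  [false]
2. n2.hot = "ww"  ["ww"]
3. n3.mk = false  [false]
4. n4.fin = "qy"  [terminal]
5. n5.acc = 29  [terminal]
6. n6.fin = "xy"  [terminal]
7. n3.cnt = -1  [g.acc - 30]
8. n7.hot = "www"  [D₀.hot ++ "w"]
9. n8.fin = "kz"  [terminal]
10. n9.lab = true  [terminal]
11. n10.lab = true  [terminal]
12. n7.lim = 19  [len(D.hot) + 16]
13. n7.env = true  [true]
14. n7.lab = true  [a₁.lab == true]
15. n2.lim = 12  [D₁.lim * 2 - 26]
16. n2.env = true  [D₁.lab == true]
17. n2.lab = false  [D₁.lim > 19]
18. n1.cnt = 27  [D.lim + 15]
19. n11.live = true  [terminal]
20. n0.sig = "xu"  ["xu"]
21. n0.live = 19  [19]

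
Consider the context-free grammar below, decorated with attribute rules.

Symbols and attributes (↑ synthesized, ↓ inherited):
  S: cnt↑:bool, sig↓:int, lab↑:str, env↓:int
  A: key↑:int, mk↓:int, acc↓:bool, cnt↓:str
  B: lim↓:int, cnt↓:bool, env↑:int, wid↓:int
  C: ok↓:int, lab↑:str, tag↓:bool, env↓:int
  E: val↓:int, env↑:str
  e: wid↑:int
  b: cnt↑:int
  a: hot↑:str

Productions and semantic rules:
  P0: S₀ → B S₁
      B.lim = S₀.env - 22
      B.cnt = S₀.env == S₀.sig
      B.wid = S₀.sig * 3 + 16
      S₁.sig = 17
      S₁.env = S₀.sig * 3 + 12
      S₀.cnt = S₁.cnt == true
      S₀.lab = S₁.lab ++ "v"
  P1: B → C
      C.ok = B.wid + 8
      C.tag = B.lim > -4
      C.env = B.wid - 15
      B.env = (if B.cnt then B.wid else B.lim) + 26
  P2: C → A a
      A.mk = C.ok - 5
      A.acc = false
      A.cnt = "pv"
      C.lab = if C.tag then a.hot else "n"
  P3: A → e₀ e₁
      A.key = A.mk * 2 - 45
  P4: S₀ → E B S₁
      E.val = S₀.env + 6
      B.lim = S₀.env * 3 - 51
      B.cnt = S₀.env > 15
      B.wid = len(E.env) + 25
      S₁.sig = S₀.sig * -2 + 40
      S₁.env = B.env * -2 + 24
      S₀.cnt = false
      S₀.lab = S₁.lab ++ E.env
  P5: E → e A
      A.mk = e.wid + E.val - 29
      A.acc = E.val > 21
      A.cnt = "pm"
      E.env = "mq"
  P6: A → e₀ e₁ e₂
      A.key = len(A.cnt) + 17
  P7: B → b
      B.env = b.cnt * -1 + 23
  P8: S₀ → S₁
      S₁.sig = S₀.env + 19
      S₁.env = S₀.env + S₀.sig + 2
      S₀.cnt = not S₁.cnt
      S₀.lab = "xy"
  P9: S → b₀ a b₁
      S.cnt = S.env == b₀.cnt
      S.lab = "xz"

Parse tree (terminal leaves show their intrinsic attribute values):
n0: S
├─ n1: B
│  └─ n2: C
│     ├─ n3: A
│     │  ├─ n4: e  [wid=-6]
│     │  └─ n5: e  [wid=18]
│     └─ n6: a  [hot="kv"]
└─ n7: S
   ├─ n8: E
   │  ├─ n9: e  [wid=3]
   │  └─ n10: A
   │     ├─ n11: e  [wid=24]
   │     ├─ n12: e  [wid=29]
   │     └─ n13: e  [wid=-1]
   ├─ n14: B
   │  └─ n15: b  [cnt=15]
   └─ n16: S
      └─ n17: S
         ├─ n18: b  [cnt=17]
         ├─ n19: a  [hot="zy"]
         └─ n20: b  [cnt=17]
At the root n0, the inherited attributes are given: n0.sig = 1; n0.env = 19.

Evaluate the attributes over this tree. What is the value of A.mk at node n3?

22

1. n0.sig = 1  [given at root]
2. n0.env = 19  [given at root]
3. n1.lim = -3  [S₀.env - 22]
4. n1.cnt = false  [S₀.env == S₀.sig]
5. n1.wid = 19  [S₀.sig * 3 + 16]
6. n2.ok = 27  [B.wid + 8]
7. n2.tag = true  [B.lim > -4]
8. n2.env = 4  [B.wid - 15]
9. n3.mk = 22  [C.ok - 5]
10. n3.acc = false  [false]
11. n3.cnt = "pv"  ["pv"]
12. n4.wid = -6  [terminal]
13. n5.wid = 18  [terminal]
14. n3.key = -1  [A.mk * 2 - 45]
15. n6.hot = "kv"  [terminal]
16. n2.lab = "kv"  [if C.tag then a.hot else "n"]
17. n1.env = 23  [(if B.cnt then B.wid else B.lim) + 26]
18. n7.sig = 17  [17]
19. n7.env = 15  [S₀.sig * 3 + 12]
20. n8.val = 21  [S₀.env + 6]
21. n9.wid = 3  [terminal]
22. n10.mk = -5  [e.wid + E.val - 29]
23. n10.acc = false  [E.val > 21]
24. n10.cnt = "pm"  ["pm"]
25. n11.wid = 24  [terminal]
26. n12.wid = 29  [terminal]
27. n13.wid = -1  [terminal]
28. n10.key = 19  [len(A.cnt) + 17]
29. n8.env = "mq"  ["mq"]
30. n14.lim = -6  [S₀.env * 3 - 51]
31. n14.cnt = false  [S₀.env > 15]
32. n14.wid = 27  [len(E.env) + 25]
33. n15.cnt = 15  [terminal]
34. n14.env = 8  [b.cnt * -1 + 23]
35. n16.sig = 6  [S₀.sig * -2 + 40]
36. n16.env = 8  [B.env * -2 + 24]
37. n17.sig = 27  [S₀.env + 19]
38. n17.env = 16  [S₀.env + S₀.sig + 2]
39. n18.cnt = 17  [terminal]
40. n19.hot = "zy"  [terminal]
41. n20.cnt = 17  [terminal]
42. n17.cnt = false  [S.env == b₀.cnt]
43. n17.lab = "xz"  ["xz"]
44. n16.cnt = true  [not S₁.cnt]
45. n16.lab = "xy"  ["xy"]
46. n7.cnt = false  [false]
47. n7.lab = "xymq"  [S₁.lab ++ E.env]
48. n0.cnt = false  [S₁.cnt == true]
49. n0.lab = "xymqv"  [S₁.lab ++ "v"]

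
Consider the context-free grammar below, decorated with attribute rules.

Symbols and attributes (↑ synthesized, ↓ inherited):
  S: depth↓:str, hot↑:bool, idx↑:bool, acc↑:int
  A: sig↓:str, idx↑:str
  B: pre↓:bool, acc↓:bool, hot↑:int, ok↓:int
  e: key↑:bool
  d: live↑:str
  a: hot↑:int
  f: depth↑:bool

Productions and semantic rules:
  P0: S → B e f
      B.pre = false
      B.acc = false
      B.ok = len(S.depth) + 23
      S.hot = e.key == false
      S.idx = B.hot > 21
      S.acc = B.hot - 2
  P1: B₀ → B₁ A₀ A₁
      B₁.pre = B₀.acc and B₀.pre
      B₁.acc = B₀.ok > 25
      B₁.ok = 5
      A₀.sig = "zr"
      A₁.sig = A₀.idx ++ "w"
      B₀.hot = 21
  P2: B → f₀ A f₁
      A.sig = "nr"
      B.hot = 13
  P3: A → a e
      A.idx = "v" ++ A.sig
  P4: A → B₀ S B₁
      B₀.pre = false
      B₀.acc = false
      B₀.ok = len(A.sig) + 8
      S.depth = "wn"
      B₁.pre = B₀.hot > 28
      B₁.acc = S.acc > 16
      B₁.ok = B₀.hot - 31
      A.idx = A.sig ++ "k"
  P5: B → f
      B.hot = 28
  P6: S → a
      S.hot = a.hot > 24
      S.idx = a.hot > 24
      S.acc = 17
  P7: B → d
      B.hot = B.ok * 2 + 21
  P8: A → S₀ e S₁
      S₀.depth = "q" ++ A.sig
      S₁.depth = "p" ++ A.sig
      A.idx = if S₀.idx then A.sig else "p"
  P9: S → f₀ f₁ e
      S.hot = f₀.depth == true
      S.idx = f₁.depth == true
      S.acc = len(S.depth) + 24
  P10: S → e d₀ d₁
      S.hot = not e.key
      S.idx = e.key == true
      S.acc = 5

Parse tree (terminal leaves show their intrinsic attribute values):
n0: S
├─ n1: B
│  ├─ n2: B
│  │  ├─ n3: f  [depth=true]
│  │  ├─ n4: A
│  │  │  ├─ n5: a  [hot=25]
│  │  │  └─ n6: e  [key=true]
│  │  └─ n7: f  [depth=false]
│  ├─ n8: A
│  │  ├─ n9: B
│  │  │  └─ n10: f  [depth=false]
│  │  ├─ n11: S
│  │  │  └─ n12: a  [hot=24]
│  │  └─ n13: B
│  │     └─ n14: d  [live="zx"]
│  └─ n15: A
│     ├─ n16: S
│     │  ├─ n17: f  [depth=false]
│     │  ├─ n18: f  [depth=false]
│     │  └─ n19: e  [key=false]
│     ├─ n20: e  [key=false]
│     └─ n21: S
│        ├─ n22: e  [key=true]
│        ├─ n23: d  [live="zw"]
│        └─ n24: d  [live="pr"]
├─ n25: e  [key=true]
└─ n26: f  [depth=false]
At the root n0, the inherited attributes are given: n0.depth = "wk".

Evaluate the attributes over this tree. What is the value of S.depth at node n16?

1. n0.depth = "wk"  [given at root]
2. n1.pre = false  [false]
3. n1.acc = false  [false]
4. n1.ok = 25  [len(S.depth) + 23]
5. n2.pre = false  [B₀.acc and B₀.pre]
6. n2.acc = false  [B₀.ok > 25]
7. n2.ok = 5  [5]
8. n3.depth = true  [terminal]
9. n4.sig = "nr"  ["nr"]
10. n5.hot = 25  [terminal]
11. n6.key = true  [terminal]
12. n4.idx = "vnr"  ["v" ++ A.sig]
13. n7.depth = false  [terminal]
14. n2.hot = 13  [13]
15. n8.sig = "zr"  ["zr"]
16. n9.pre = false  [false]
17. n9.acc = false  [false]
18. n9.ok = 10  [len(A.sig) + 8]
19. n10.depth = false  [terminal]
20. n9.hot = 28  [28]
21. n11.depth = "wn"  ["wn"]
22. n12.hot = 24  [terminal]
23. n11.hot = false  [a.hot > 24]
24. n11.idx = false  [a.hot > 24]
25. n11.acc = 17  [17]
26. n13.pre = false  [B₀.hot > 28]
27. n13.acc = true  [S.acc > 16]
28. n13.ok = -3  [B₀.hot - 31]
29. n14.live = "zx"  [terminal]
30. n13.hot = 15  [B.ok * 2 + 21]
31. n8.idx = "zrk"  [A.sig ++ "k"]
32. n15.sig = "zrkw"  [A₀.idx ++ "w"]
33. n16.depth = "qzrkw"  ["q" ++ A.sig]
34. n17.depth = false  [terminal]
35. n18.depth = false  [terminal]
36. n19.key = false  [terminal]
37. n16.hot = false  [f₀.depth == true]
38. n16.idx = false  [f₁.depth == true]
39. n16.acc = 29  [len(S.depth) + 24]
40. n20.key = false  [terminal]
41. n21.depth = "pzrkw"  ["p" ++ A.sig]
42. n22.key = true  [terminal]
43. n23.live = "zw"  [terminal]
44. n24.live = "pr"  [terminal]
45. n21.hot = false  [not e.key]
46. n21.idx = true  [e.key == true]
47. n21.acc = 5  [5]
48. n15.idx = "p"  [if S₀.idx then A.sig else "p"]
49. n1.hot = 21  [21]
50. n25.key = true  [terminal]
51. n26.depth = false  [terminal]
52. n0.hot = false  [e.key == false]
53. n0.idx = false  [B.hot > 21]
54. n0.acc = 19  [B.hot - 2]

"qzrkw"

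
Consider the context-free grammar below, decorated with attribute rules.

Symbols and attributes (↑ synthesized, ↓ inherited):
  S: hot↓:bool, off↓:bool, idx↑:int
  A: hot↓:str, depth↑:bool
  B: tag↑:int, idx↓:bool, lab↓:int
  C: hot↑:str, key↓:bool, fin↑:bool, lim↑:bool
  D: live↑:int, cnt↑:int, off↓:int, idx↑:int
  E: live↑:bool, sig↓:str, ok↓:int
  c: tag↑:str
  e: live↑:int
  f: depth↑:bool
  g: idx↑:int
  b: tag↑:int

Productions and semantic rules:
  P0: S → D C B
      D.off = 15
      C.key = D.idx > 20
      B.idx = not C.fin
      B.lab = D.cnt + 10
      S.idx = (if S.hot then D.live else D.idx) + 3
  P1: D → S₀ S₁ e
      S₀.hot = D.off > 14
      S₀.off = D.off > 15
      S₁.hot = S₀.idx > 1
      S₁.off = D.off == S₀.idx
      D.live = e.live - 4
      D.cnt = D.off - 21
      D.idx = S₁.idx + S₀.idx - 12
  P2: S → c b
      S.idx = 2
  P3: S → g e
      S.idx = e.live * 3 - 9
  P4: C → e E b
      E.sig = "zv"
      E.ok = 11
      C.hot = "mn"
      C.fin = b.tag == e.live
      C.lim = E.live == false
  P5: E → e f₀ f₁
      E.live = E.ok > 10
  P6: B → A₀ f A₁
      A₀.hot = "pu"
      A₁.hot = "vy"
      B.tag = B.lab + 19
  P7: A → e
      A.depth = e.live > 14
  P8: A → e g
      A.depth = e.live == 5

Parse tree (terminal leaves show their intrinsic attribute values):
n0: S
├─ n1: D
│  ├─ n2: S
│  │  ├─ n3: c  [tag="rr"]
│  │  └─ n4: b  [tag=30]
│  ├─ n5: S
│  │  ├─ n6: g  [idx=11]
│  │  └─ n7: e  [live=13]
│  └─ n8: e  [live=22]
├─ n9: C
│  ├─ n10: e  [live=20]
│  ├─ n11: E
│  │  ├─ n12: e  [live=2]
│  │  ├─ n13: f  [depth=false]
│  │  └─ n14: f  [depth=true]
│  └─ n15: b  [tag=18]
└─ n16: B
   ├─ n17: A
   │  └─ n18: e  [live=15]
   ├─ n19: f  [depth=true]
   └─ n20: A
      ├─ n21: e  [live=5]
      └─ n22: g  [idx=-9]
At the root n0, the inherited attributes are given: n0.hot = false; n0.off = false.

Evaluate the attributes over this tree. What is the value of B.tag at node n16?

23

1. n0.hot = false  [given at root]
2. n0.off = false  [given at root]
3. n1.off = 15  [15]
4. n2.hot = true  [D.off > 14]
5. n2.off = false  [D.off > 15]
6. n3.tag = "rr"  [terminal]
7. n4.tag = 30  [terminal]
8. n2.idx = 2  [2]
9. n5.hot = true  [S₀.idx > 1]
10. n5.off = false  [D.off == S₀.idx]
11. n6.idx = 11  [terminal]
12. n7.live = 13  [terminal]
13. n5.idx = 30  [e.live * 3 - 9]
14. n8.live = 22  [terminal]
15. n1.live = 18  [e.live - 4]
16. n1.cnt = -6  [D.off - 21]
17. n1.idx = 20  [S₁.idx + S₀.idx - 12]
18. n9.key = false  [D.idx > 20]
19. n10.live = 20  [terminal]
20. n11.sig = "zv"  ["zv"]
21. n11.ok = 11  [11]
22. n12.live = 2  [terminal]
23. n13.depth = false  [terminal]
24. n14.depth = true  [terminal]
25. n11.live = true  [E.ok > 10]
26. n15.tag = 18  [terminal]
27. n9.hot = "mn"  ["mn"]
28. n9.fin = false  [b.tag == e.live]
29. n9.lim = false  [E.live == false]
30. n16.idx = true  [not C.fin]
31. n16.lab = 4  [D.cnt + 10]
32. n17.hot = "pu"  ["pu"]
33. n18.live = 15  [terminal]
34. n17.depth = true  [e.live > 14]
35. n19.depth = true  [terminal]
36. n20.hot = "vy"  ["vy"]
37. n21.live = 5  [terminal]
38. n22.idx = -9  [terminal]
39. n20.depth = true  [e.live == 5]
40. n16.tag = 23  [B.lab + 19]
41. n0.idx = 23  [(if S.hot then D.live else D.idx) + 3]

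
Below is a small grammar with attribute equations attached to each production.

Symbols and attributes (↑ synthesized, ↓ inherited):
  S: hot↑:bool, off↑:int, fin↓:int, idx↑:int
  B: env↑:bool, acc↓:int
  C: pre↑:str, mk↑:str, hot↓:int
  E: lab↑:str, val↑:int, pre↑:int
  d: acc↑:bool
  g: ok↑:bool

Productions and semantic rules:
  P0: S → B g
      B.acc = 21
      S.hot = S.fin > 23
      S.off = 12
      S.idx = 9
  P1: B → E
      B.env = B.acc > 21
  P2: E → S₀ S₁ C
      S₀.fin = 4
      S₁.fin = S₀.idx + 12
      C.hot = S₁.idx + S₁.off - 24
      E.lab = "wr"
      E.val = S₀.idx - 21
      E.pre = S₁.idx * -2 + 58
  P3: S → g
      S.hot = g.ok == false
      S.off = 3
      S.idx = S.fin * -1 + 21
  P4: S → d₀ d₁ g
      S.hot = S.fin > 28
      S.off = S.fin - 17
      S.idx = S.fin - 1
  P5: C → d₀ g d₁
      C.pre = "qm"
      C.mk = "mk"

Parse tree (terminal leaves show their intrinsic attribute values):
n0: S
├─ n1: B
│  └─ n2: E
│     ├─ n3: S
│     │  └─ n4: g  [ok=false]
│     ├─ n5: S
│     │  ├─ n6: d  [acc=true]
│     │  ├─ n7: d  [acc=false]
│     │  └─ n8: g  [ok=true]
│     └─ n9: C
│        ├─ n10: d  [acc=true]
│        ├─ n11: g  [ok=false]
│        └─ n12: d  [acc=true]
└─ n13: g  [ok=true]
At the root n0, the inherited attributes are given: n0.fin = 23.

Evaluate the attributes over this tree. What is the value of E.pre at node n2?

1. n0.fin = 23  [given at root]
2. n1.acc = 21  [21]
3. n3.fin = 4  [4]
4. n4.ok = false  [terminal]
5. n3.hot = true  [g.ok == false]
6. n3.off = 3  [3]
7. n3.idx = 17  [S.fin * -1 + 21]
8. n5.fin = 29  [S₀.idx + 12]
9. n6.acc = true  [terminal]
10. n7.acc = false  [terminal]
11. n8.ok = true  [terminal]
12. n5.hot = true  [S.fin > 28]
13. n5.off = 12  [S.fin - 17]
14. n5.idx = 28  [S.fin - 1]
15. n9.hot = 16  [S₁.idx + S₁.off - 24]
16. n10.acc = true  [terminal]
17. n11.ok = false  [terminal]
18. n12.acc = true  [terminal]
19. n9.pre = "qm"  ["qm"]
20. n9.mk = "mk"  ["mk"]
21. n2.lab = "wr"  ["wr"]
22. n2.val = -4  [S₀.idx - 21]
23. n2.pre = 2  [S₁.idx * -2 + 58]
24. n1.env = false  [B.acc > 21]
25. n13.ok = true  [terminal]
26. n0.hot = false  [S.fin > 23]
27. n0.off = 12  [12]
28. n0.idx = 9  [9]

2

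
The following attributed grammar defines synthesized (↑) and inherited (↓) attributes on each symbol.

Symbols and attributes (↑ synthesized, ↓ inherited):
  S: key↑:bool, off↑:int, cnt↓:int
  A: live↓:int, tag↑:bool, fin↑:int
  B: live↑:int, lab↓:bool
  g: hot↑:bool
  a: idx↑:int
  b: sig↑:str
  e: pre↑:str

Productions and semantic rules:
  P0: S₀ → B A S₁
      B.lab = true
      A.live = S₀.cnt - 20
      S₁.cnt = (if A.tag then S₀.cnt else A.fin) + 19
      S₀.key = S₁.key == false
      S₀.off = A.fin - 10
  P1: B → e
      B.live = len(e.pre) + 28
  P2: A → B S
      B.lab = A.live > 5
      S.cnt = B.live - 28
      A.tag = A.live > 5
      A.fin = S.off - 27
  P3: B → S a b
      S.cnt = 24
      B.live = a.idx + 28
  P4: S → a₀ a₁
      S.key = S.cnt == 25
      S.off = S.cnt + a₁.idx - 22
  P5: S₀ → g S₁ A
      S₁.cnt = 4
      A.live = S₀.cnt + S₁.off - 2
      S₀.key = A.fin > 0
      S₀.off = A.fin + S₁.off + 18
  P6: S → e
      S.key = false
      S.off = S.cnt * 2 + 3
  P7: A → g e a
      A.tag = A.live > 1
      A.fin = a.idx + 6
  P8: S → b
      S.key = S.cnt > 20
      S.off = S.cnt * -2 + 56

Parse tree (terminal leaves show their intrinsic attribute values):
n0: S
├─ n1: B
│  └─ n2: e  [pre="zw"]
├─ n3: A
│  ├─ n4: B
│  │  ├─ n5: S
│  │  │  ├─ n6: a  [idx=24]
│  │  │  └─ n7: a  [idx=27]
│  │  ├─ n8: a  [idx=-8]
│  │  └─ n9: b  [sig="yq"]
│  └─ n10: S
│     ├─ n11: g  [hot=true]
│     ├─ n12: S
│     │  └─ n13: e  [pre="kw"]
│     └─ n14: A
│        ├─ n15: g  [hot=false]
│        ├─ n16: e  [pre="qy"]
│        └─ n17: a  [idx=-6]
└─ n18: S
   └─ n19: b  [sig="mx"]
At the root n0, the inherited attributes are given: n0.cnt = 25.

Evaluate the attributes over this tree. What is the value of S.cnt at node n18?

21

1. n0.cnt = 25  [given at root]
2. n1.lab = true  [true]
3. n2.pre = "zw"  [terminal]
4. n1.live = 30  [len(e.pre) + 28]
5. n3.live = 5  [S₀.cnt - 20]
6. n4.lab = false  [A.live > 5]
7. n5.cnt = 24  [24]
8. n6.idx = 24  [terminal]
9. n7.idx = 27  [terminal]
10. n5.key = false  [S.cnt == 25]
11. n5.off = 29  [S.cnt + a₁.idx - 22]
12. n8.idx = -8  [terminal]
13. n9.sig = "yq"  [terminal]
14. n4.live = 20  [a.idx + 28]
15. n10.cnt = -8  [B.live - 28]
16. n11.hot = true  [terminal]
17. n12.cnt = 4  [4]
18. n13.pre = "kw"  [terminal]
19. n12.key = false  [false]
20. n12.off = 11  [S.cnt * 2 + 3]
21. n14.live = 1  [S₀.cnt + S₁.off - 2]
22. n15.hot = false  [terminal]
23. n16.pre = "qy"  [terminal]
24. n17.idx = -6  [terminal]
25. n14.tag = false  [A.live > 1]
26. n14.fin = 0  [a.idx + 6]
27. n10.key = false  [A.fin > 0]
28. n10.off = 29  [A.fin + S₁.off + 18]
29. n3.tag = false  [A.live > 5]
30. n3.fin = 2  [S.off - 27]
31. n18.cnt = 21  [(if A.tag then S₀.cnt else A.fin) + 19]
32. n19.sig = "mx"  [terminal]
33. n18.key = true  [S.cnt > 20]
34. n18.off = 14  [S.cnt * -2 + 56]
35. n0.key = false  [S₁.key == false]
36. n0.off = -8  [A.fin - 10]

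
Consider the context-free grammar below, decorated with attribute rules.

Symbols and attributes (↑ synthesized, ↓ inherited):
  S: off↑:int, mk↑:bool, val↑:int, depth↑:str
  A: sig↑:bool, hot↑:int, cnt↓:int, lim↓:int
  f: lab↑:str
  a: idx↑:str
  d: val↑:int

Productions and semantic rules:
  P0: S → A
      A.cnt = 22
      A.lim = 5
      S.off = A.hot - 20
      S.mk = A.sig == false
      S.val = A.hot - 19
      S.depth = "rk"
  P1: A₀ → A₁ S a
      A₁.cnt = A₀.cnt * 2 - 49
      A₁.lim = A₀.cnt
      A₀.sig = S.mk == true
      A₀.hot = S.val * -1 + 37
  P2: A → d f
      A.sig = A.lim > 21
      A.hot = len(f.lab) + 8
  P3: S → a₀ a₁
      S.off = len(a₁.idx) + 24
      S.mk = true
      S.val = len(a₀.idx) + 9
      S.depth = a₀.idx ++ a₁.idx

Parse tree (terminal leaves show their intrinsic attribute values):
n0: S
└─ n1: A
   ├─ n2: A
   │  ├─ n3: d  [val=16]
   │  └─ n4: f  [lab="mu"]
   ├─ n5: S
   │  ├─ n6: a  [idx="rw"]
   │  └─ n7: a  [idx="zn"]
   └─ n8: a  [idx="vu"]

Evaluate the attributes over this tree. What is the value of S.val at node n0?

7

1. n1.cnt = 22  [22]
2. n1.lim = 5  [5]
3. n2.cnt = -5  [A₀.cnt * 2 - 49]
4. n2.lim = 22  [A₀.cnt]
5. n3.val = 16  [terminal]
6. n4.lab = "mu"  [terminal]
7. n2.sig = true  [A.lim > 21]
8. n2.hot = 10  [len(f.lab) + 8]
9. n6.idx = "rw"  [terminal]
10. n7.idx = "zn"  [terminal]
11. n5.off = 26  [len(a₁.idx) + 24]
12. n5.mk = true  [true]
13. n5.val = 11  [len(a₀.idx) + 9]
14. n5.depth = "rwzn"  [a₀.idx ++ a₁.idx]
15. n8.idx = "vu"  [terminal]
16. n1.sig = true  [S.mk == true]
17. n1.hot = 26  [S.val * -1 + 37]
18. n0.off = 6  [A.hot - 20]
19. n0.mk = false  [A.sig == false]
20. n0.val = 7  [A.hot - 19]
21. n0.depth = "rk"  ["rk"]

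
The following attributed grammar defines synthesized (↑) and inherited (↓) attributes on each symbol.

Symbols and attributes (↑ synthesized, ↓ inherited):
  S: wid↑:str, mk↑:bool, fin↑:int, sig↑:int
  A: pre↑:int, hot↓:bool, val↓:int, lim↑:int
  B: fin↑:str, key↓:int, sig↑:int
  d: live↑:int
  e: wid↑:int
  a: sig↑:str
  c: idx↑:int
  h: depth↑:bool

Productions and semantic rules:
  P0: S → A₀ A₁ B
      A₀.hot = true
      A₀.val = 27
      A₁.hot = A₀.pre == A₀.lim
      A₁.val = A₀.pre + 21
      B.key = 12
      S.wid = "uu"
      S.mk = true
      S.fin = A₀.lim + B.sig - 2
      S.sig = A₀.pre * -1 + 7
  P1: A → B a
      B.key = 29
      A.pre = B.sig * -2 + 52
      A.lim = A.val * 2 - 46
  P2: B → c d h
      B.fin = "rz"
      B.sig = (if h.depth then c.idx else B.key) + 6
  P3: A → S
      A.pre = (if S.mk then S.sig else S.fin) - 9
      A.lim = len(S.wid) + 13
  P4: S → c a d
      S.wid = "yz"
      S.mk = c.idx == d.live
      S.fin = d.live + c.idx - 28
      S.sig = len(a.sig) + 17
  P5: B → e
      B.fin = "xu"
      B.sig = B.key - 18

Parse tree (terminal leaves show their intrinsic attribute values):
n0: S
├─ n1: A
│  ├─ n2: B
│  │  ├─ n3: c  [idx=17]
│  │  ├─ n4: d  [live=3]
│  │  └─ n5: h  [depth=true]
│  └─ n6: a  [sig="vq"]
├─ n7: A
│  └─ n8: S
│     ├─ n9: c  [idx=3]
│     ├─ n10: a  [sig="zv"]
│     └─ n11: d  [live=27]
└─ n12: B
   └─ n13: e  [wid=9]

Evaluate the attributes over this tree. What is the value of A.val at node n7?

1. n1.hot = true  [true]
2. n1.val = 27  [27]
3. n2.key = 29  [29]
4. n3.idx = 17  [terminal]
5. n4.live = 3  [terminal]
6. n5.depth = true  [terminal]
7. n2.fin = "rz"  ["rz"]
8. n2.sig = 23  [(if h.depth then c.idx else B.key) + 6]
9. n6.sig = "vq"  [terminal]
10. n1.pre = 6  [B.sig * -2 + 52]
11. n1.lim = 8  [A.val * 2 - 46]
12. n7.hot = false  [A₀.pre == A₀.lim]
13. n7.val = 27  [A₀.pre + 21]
14. n9.idx = 3  [terminal]
15. n10.sig = "zv"  [terminal]
16. n11.live = 27  [terminal]
17. n8.wid = "yz"  ["yz"]
18. n8.mk = false  [c.idx == d.live]
19. n8.fin = 2  [d.live + c.idx - 28]
20. n8.sig = 19  [len(a.sig) + 17]
21. n7.pre = -7  [(if S.mk then S.sig else S.fin) - 9]
22. n7.lim = 15  [len(S.wid) + 13]
23. n12.key = 12  [12]
24. n13.wid = 9  [terminal]
25. n12.fin = "xu"  ["xu"]
26. n12.sig = -6  [B.key - 18]
27. n0.wid = "uu"  ["uu"]
28. n0.mk = true  [true]
29. n0.fin = 0  [A₀.lim + B.sig - 2]
30. n0.sig = 1  [A₀.pre * -1 + 7]

27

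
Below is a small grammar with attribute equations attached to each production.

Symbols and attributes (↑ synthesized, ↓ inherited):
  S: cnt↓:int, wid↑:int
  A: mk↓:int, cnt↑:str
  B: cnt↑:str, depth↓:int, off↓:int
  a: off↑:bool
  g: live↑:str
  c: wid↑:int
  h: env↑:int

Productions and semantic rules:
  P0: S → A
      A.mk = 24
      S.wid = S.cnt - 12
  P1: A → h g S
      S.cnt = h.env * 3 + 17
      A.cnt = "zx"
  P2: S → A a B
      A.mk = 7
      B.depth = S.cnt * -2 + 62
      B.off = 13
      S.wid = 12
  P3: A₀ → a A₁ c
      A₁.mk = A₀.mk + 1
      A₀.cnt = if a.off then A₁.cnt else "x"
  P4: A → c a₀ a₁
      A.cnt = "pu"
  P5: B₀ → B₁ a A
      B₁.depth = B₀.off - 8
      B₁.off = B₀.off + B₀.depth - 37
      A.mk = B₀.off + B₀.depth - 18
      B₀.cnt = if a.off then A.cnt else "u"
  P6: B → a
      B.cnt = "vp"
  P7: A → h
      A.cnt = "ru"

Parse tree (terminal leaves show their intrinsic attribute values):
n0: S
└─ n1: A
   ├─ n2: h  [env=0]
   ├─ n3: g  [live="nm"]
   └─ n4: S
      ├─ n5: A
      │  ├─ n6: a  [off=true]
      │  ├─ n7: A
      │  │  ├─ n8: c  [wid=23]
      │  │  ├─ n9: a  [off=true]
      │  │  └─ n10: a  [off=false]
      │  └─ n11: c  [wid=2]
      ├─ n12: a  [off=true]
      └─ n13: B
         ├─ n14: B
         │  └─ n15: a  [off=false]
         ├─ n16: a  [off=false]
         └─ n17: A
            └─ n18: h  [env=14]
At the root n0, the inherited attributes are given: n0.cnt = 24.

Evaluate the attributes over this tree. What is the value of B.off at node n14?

1. n0.cnt = 24  [given at root]
2. n1.mk = 24  [24]
3. n2.env = 0  [terminal]
4. n3.live = "nm"  [terminal]
5. n4.cnt = 17  [h.env * 3 + 17]
6. n5.mk = 7  [7]
7. n6.off = true  [terminal]
8. n7.mk = 8  [A₀.mk + 1]
9. n8.wid = 23  [terminal]
10. n9.off = true  [terminal]
11. n10.off = false  [terminal]
12. n7.cnt = "pu"  ["pu"]
13. n11.wid = 2  [terminal]
14. n5.cnt = "pu"  [if a.off then A₁.cnt else "x"]
15. n12.off = true  [terminal]
16. n13.depth = 28  [S.cnt * -2 + 62]
17. n13.off = 13  [13]
18. n14.depth = 5  [B₀.off - 8]
19. n14.off = 4  [B₀.off + B₀.depth - 37]
20. n15.off = false  [terminal]
21. n14.cnt = "vp"  ["vp"]
22. n16.off = false  [terminal]
23. n17.mk = 23  [B₀.off + B₀.depth - 18]
24. n18.env = 14  [terminal]
25. n17.cnt = "ru"  ["ru"]
26. n13.cnt = "u"  [if a.off then A.cnt else "u"]
27. n4.wid = 12  [12]
28. n1.cnt = "zx"  ["zx"]
29. n0.wid = 12  [S.cnt - 12]

4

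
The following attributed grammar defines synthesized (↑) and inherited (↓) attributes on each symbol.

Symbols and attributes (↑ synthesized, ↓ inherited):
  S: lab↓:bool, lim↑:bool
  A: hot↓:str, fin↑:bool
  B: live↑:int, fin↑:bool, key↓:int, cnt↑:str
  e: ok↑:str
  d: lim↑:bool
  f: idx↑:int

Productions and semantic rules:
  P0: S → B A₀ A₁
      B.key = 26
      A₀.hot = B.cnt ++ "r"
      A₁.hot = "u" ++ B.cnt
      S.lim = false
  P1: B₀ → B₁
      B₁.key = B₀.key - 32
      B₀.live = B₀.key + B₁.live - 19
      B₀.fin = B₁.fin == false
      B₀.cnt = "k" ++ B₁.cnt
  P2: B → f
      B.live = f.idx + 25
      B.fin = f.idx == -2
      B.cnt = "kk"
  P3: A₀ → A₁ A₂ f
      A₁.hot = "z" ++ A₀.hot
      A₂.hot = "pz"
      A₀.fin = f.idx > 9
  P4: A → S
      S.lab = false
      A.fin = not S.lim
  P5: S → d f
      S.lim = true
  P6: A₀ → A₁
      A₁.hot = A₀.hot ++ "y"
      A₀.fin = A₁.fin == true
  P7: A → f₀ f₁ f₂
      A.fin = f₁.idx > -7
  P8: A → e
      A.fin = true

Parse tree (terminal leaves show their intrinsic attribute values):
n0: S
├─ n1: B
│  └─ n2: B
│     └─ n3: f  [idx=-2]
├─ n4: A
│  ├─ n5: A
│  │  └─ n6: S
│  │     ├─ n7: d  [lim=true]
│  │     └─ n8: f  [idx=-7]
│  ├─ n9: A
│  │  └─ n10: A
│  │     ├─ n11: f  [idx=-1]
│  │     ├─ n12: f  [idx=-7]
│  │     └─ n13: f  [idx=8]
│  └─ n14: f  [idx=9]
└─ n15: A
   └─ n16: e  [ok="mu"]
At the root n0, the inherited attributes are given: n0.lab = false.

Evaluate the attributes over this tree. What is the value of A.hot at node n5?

1. n0.lab = false  [given at root]
2. n1.key = 26  [26]
3. n2.key = -6  [B₀.key - 32]
4. n3.idx = -2  [terminal]
5. n2.live = 23  [f.idx + 25]
6. n2.fin = true  [f.idx == -2]
7. n2.cnt = "kk"  ["kk"]
8. n1.live = 30  [B₀.key + B₁.live - 19]
9. n1.fin = false  [B₁.fin == false]
10. n1.cnt = "kkk"  ["k" ++ B₁.cnt]
11. n4.hot = "kkkr"  [B.cnt ++ "r"]
12. n5.hot = "zkkkr"  ["z" ++ A₀.hot]
13. n6.lab = false  [false]
14. n7.lim = true  [terminal]
15. n8.idx = -7  [terminal]
16. n6.lim = true  [true]
17. n5.fin = false  [not S.lim]
18. n9.hot = "pz"  ["pz"]
19. n10.hot = "pzy"  [A₀.hot ++ "y"]
20. n11.idx = -1  [terminal]
21. n12.idx = -7  [terminal]
22. n13.idx = 8  [terminal]
23. n10.fin = false  [f₁.idx > -7]
24. n9.fin = false  [A₁.fin == true]
25. n14.idx = 9  [terminal]
26. n4.fin = false  [f.idx > 9]
27. n15.hot = "ukkk"  ["u" ++ B.cnt]
28. n16.ok = "mu"  [terminal]
29. n15.fin = true  [true]
30. n0.lim = false  [false]

"zkkkr"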